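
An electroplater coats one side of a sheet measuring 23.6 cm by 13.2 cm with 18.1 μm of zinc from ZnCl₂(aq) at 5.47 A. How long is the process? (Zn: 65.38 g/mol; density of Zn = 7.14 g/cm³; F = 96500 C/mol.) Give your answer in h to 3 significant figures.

0.604 h

Plated area = 23.6 × 13.2 = 311.5 cm²
Volume = 311.5 × 18.1×10⁻⁴ cm = 0.5638 cm³
m(Zn) = 0.5638 × 7.14 = 4.026 g
n(Zn) = 4.026 / 65.38 = 0.06158 mol; n(e⁻) = 2 × 0.06158 = 0.1232 mol
Q = 0.1232 × 96500 = 11890 C
t = 11890 / 5.47 = 2174 s = 0.604 h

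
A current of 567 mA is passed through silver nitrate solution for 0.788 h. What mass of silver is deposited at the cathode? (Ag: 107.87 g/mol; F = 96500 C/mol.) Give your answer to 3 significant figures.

1.80 g

Q = It = 0.567 × 2836.8 = 1608 C
Moles of electrons = 1608 / 96500 = 0.01666 mol
Ag⁺ + e⁻ → Ag, so n(Ag) = 0.01666 mol
m = 0.01666 × 107.87 = 1.80 g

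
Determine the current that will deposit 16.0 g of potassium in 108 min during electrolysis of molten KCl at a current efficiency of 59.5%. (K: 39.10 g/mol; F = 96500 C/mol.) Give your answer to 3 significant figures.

10.2 A

n(K) = 16.0 / 39.10 = 0.4092 mol
K⁺ + e⁻ → K, so n(e⁻) = 0.4092 mol
Q = 0.4092 × 96500 / 0.595 = 66370 C
I = Q / t = 66370 / 6480 s = 10.2 A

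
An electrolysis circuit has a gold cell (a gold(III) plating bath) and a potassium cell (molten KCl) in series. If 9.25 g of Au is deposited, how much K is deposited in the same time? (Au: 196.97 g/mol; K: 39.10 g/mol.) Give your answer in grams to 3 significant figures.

5.51 g

n(Au) = 9.25 / 196.97 = 0.04696 mol
Au³⁺ + 3e⁻ → Au, so n(e⁻) = 3 × 0.04696 = 0.1409 mol
Since the cells are in series, n(e⁻) in the K cell is also 0.1409 mol.
K⁺ + e⁻ → K, so n(K) = 0.1409 mol
m(K) = 0.1409 × 39.10 = 5.51 g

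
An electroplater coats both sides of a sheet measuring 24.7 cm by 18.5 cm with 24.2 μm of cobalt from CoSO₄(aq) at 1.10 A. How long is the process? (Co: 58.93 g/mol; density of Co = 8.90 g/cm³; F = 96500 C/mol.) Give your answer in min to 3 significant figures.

Plated area = 2 × 24.7 × 18.5 = 913.9 cm²
Volume = 913.9 × 24.2×10⁻⁴ cm = 2.212 cm³
m(Co) = 2.212 × 8.90 = 19.69 g
n(Co) = 19.69 / 58.93 = 0.3341 mol; n(e⁻) = 2 × 0.3341 = 0.6682 mol
Q = 0.6682 × 96500 = 64480 C
t = 64480 / 1.10 = 58620 s = 977 min

977 min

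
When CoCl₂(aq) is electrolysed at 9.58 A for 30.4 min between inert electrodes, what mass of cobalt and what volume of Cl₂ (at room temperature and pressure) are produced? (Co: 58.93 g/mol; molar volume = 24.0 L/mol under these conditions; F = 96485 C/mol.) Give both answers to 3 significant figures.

Q = 9.58 × 1824 = 17470 C; n(e⁻) = 17470 / 96485 = 0.1811 mol
Cathode: Co²⁺ + 2e⁻ → Co → n(Co) = 0.1811/2 = 0.09055 mol → 5.34 g
Anode: 2Cl⁻ → Cl₂ + 2e⁻ → n(Cl₂) = 0.1811/2 = 0.09055 mol → 2.17 L

5.34 g Co; 2.17 L Cl₂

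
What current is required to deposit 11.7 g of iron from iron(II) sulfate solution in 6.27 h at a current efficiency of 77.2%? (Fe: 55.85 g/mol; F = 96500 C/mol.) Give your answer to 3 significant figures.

2.32 A

n(Fe) = 11.7 / 55.85 = 0.2095 mol
Fe²⁺ + 2e⁻ → Fe, so n(e⁻) = 2 × 0.2095 = 0.4190 mol
Q = 0.4190 × 96500 / 0.772 = 52380 C
I = Q / t = 52380 / 22572 s = 2.32 A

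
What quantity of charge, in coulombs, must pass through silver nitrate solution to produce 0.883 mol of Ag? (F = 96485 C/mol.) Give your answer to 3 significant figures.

Ag⁺ + e⁻ → Ag, so n(e⁻) = 1 × 0.883 = 0.8830 mol
Q = 0.8830 × 96485 = 85200 C

85200 C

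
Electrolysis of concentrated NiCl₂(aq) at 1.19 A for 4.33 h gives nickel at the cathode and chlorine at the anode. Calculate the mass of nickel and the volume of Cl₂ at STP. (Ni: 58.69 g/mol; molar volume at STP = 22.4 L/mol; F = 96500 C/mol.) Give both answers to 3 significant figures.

Q = 1.19 × 15588 = 18550 C; n(e⁻) = 18550 / 96500 = 0.1922 mol
Cathode: Ni²⁺ + 2e⁻ → Ni → n(Ni) = 0.1922/2 = 0.09610 mol → 5.64 g
Anode: 2Cl⁻ → Cl₂ + 2e⁻ → n(Cl₂) = 0.1922/2 = 0.09610 mol → 2.15 L

5.64 g Ni; 2.15 L Cl₂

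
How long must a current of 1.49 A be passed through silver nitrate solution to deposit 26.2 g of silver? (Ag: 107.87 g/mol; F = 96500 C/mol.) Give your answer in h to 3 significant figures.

n(Ag) = 26.2 / 107.87 = 0.2429 mol
Ag⁺ + e⁻ → Ag, so n(e⁻) = 0.2429 mol
Q = 0.2429 × 96500 = 23440 C
t = Q / I = 23440 / 1.49 = 15730 s = 4.37 h

4.37 h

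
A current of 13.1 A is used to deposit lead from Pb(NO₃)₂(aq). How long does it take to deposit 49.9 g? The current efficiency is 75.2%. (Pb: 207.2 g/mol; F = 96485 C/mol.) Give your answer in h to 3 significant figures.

1.31 h

n(Pb) = 49.9 / 207.2 = 0.2408 mol
Pb²⁺ + 2e⁻ → Pb, so n(e⁻) = 2 × 0.2408 = 0.4816 mol
Q = 0.4816 × 96485 / 0.752 = 61790 C
t = Q / I = 61790 / 13.1 = 4717 s = 1.31 h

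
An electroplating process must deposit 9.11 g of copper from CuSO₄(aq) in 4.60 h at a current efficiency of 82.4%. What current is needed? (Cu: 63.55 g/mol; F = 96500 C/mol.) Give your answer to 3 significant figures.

2.03 A

n(Cu) = 9.11 / 63.55 = 0.1434 mol
Cu²⁺ + 2e⁻ → Cu, so n(e⁻) = 2 × 0.1434 = 0.2868 mol
Q = 0.2868 × 96500 / 0.824 = 33590 C
I = Q / t = 33590 / 16560 s = 2.03 A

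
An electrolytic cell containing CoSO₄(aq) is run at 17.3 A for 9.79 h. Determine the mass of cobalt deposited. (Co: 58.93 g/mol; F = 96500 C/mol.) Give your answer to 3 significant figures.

Q = It = 17.3 × 35244 = 6.097×10^5 C
n(e⁻) = Q/F = 6.097×10^5/96500 = 6.318 mol
Co²⁺ + 2e⁻ → Co, so n(Co) = 6.318 / 2 = 3.159 mol
m = 3.159 × 58.93 = 186 g

186 g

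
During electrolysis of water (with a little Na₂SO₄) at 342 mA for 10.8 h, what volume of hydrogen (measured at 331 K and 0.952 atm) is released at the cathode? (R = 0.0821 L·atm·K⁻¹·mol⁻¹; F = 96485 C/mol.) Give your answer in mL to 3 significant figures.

Charge passed = 0.342 × 38880 = 13300 C
Moles of electrons = 13300 / 96485 = 0.1378 mol
2H⁺ + 2e⁻ → H₂, so n(H₂) = 0.1378 / 2 = 0.06890 mol
V = nRT/P = 0.06890 × 0.0821 × 331 / 0.952 = 1.967 L
= 1970 mL

1970 mL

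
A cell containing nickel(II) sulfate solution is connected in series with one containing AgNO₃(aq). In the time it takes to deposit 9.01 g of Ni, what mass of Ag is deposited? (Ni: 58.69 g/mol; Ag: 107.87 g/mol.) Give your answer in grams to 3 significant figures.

33.1 g

n(Ni) = 9.01 / 58.69 = 0.1535 mol
Ni²⁺ + 2e⁻ → Ni, so n(e⁻) = 2 × 0.1535 = 0.3070 mol
Same current for the same time ⇒ same n(e⁻) = 0.3070 mol in both cells.
Ag⁺ + e⁻ → Ag, so n(Ag) = 0.3070 mol
m(Ag) = 0.3070 × 107.87 = 33.1 g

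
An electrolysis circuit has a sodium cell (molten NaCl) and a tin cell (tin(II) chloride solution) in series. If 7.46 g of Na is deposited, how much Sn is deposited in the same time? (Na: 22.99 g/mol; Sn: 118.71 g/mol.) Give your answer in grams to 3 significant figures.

19.3 g

n(Na) = 7.46 / 22.99 = 0.3245 mol
Na⁺ + e⁻ → Na, so n(e⁻) = 0.3245 mol
In series, the same 0.3245 mol of electrons flows through the second cell.
Sn²⁺ + 2e⁻ → Sn, so n(Sn) = 0.3245 / 2 = 0.1623 mol
m(Sn) = 0.1623 × 118.71 = 19.3 g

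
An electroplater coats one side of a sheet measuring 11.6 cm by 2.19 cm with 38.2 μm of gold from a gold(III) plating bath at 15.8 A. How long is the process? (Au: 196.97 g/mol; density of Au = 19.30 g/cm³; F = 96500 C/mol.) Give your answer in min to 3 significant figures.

2.90 min

Plated area = 11.6 × 2.19 = 25.40 cm²
Volume = 25.40 × 38.2×10⁻⁴ cm = 0.09703 cm³
m(Au) = 0.09703 × 19.30 = 1.873 g
n(Au) = 1.873 / 196.97 = 0.009509 mol; n(e⁻) = 3 × 0.009509 = 0.02853 mol
Q = 0.02853 × 96500 = 2753 C
t = 2753 / 15.8 = 174.2 s = 2.90 min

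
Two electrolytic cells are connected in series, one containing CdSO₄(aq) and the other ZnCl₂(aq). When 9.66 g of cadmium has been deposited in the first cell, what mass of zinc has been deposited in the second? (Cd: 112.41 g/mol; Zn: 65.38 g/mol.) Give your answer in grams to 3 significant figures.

5.62 g

n(Cd) = 9.66 / 112.41 = 0.08594 mol
Cd²⁺ + 2e⁻ → Cd, so n(e⁻) = 2 × 0.08594 = 0.1719 mol
The cells are in series, so the same charge (and hence the same n(e⁻) = 0.1719 mol) passes through both.
Zn²⁺ + 2e⁻ → Zn, so n(Zn) = 0.1719 / 2 = 0.08595 mol
m(Zn) = 0.08595 × 65.38 = 5.62 g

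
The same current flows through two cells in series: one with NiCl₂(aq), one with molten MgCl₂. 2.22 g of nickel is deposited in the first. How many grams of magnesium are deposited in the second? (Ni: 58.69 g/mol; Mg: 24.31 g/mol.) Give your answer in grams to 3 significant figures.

n(Ni) = 2.22 / 58.69 = 0.03783 mol
Ni²⁺ + 2e⁻ → Ni, so n(e⁻) = 2 × 0.03783 = 0.07566 mol
The cells are in series, so the same charge (and hence the same n(e⁻) = 0.07566 mol) passes through both.
Mg²⁺ + 2e⁻ → Mg, so n(Mg) = 0.07566 / 2 = 0.03783 mol
m(Mg) = 0.03783 × 24.31 = 0.920 g

0.920 g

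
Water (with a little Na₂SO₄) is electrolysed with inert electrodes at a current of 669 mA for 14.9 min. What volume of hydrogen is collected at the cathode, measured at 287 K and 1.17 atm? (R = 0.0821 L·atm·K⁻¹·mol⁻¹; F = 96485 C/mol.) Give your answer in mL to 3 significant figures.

62.4 mL

Q = It = 0.669 × 894 = 598.1 C
n(e⁻) = Q/F = 598.1/96485 = 0.006199 mol
2H⁺ + 2e⁻ → H₂, so n(H₂) = 0.006199 / 2 = 0.003100 mol
V = nRT/P = 0.003100 × 0.0821 × 287 / 1.17 = 0.06243 L
= 62.4 mL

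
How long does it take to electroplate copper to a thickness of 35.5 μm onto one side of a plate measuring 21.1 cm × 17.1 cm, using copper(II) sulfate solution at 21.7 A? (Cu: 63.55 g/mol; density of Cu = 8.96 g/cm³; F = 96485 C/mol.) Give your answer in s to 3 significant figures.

Plated area = 21.1 × 17.1 = 360.8 cm²
Volume = 360.8 × 35.5×10⁻⁴ cm = 1.281 cm³
m(Cu) = 1.281 × 8.96 = 11.48 g
n(Cu) = 11.48 / 63.55 = 0.1806 mol; n(e⁻) = 2 × 0.1806 = 0.3612 mol
Q = 0.3612 × 96485 = 34850 C
t = 34850 / 21.7 = 1606 s

1610 s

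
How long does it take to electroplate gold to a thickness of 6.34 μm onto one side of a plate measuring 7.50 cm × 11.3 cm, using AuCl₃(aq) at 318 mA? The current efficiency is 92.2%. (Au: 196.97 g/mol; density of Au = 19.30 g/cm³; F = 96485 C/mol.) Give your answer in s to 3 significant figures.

Plated area = 7.50 × 11.3 = 84.75 cm²
Volume = 84.75 × 6.34×10⁻⁴ cm = 0.05373 cm³
m(Au) = 0.05373 × 19.30 = 1.037 g
n(Au) = 1.037 / 196.97 = 0.005265 mol; n(e⁻) = 3 × 0.005265 = 0.01580 mol
Q = 0.01580 × 96485 / 0.922 = 1653 C
t = 1653 / 0.318 = 5198 s

5200 s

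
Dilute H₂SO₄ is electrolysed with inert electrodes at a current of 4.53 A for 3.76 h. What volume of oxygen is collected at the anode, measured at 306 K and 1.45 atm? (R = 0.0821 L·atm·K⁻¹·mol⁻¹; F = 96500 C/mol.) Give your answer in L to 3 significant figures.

Charge passed = 4.53 × 13536 = 61320 C
Moles of electrons = 61320 / 96500 = 0.6354 mol
2H₂O → O₂ + 4H⁺ + 4e⁻, so n(O₂) = 0.6354 / 4 = 0.1589 mol
V = nRT/P = 0.1589 × 0.0821 × 306 / 1.45 = 2.753 L

2.75 L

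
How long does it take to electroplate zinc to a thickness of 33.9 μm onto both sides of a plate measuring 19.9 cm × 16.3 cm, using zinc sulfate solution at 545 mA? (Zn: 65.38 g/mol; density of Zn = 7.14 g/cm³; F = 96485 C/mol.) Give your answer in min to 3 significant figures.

Plated area = 2 × 19.9 × 16.3 = 648.7 cm²
Volume = 648.7 × 33.9×10⁻⁴ cm = 2.199 cm³
m(Zn) = 2.199 × 7.14 = 15.70 g
n(Zn) = 15.70 / 65.38 = 0.2401 mol; n(e⁻) = 2 × 0.2401 = 0.4802 mol
Q = 0.4802 × 96485 = 46330 C
t = 46330 / 0.545 = 85010 s = 1420 min

1420 min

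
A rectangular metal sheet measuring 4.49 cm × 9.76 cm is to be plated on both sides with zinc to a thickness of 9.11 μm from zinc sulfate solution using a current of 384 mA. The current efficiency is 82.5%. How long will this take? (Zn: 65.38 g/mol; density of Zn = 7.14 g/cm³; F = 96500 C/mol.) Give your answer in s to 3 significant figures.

Plated area = 2 × 4.49 × 9.76 = 87.64 cm²
Volume = 87.64 × 9.11×10⁻⁴ cm = 0.07984 cm³
m(Zn) = 0.07984 × 7.14 = 0.5701 g
n(Zn) = 0.5701 / 65.38 = 0.008720 mol; n(e⁻) = 2 × 0.008720 = 0.01744 mol
Q = 0.01744 × 96500 / 0.825 = 2040 C
t = 2040 / 0.384 = 5313 s

5310 s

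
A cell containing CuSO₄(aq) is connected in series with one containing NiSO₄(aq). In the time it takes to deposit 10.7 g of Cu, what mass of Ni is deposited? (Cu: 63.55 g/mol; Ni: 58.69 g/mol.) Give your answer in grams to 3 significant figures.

9.88 g

n(Cu) = 10.7 / 63.55 = 0.1684 mol
Cu²⁺ + 2e⁻ → Cu, so n(e⁻) = 2 × 0.1684 = 0.3368 mol
Since the cells are in series, n(e⁻) in the Ni cell is also 0.3368 mol.
Ni²⁺ + 2e⁻ → Ni, so n(Ni) = 0.3368 / 2 = 0.1684 mol
m(Ni) = 0.1684 × 58.69 = 9.88 g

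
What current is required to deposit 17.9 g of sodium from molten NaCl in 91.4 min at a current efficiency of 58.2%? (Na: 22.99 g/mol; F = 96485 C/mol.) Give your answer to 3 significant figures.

23.5 A

n(Na) = 17.9 / 22.99 = 0.7786 mol
Na⁺ + e⁻ → Na, so n(e⁻) = 0.7786 mol
Q = 0.7786 × 96485 / 0.582 = 1.291×10^5 C
I = Q / t = 1.291×10^5 / 5484 s = 23.5 A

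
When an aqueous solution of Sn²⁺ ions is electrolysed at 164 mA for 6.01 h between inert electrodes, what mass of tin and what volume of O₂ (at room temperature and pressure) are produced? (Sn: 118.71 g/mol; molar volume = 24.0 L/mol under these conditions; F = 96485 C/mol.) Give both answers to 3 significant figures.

Q = 0.164 × 21636 = 3548 C; n(e⁻) = 3548 / 96485 = 0.03677 mol
Cathode: Sn²⁺ + 2e⁻ → Sn → n(Sn) = 0.03677/2 = 0.01839 mol → 2.18 g
Anode: 2H₂O → O₂ + 4H⁺ + 4e⁻ → n(O₂) = 0.03677/4 = 0.009193 mol → 0.221 L

2.18 g Sn; 0.221 L O₂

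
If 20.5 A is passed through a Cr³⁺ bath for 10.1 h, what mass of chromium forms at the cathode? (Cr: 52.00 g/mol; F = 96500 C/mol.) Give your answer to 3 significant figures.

Charge passed = 20.5 × 36360 = 7.454×10^5 C
n(e⁻) = Q/F = 7.454×10^5/96500 = 7.724 mol
Cr³⁺ + 3e⁻ → Cr, so n(Cr) = 7.724 / 3 = 2.575 mol
m = 2.575 × 52.00 = 134 g

134 g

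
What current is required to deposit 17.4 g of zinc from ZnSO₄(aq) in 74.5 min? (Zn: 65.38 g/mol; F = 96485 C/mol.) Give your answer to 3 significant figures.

n(Zn) = 17.4 / 65.38 = 0.2661 mol
Zn²⁺ + 2e⁻ → Zn, so n(e⁻) = 2 × 0.2661 = 0.5322 mol
Q = 0.5322 × 96485 = 51350 C
I = Q / t = 51350 / 4470 s = 11.5 A

11.5 A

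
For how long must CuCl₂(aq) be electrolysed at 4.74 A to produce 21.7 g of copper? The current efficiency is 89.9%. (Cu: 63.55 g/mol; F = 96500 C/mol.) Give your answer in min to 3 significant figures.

258 min

n(Cu) = 21.7 / 63.55 = 0.3415 mol
Cu²⁺ + 2e⁻ → Cu, so n(e⁻) = 2 × 0.3415 = 0.6830 mol
Q = 0.6830 × 96500 / 0.899 = 73310 C
t = Q / I = 73310 / 4.74 = 15470 s = 258 min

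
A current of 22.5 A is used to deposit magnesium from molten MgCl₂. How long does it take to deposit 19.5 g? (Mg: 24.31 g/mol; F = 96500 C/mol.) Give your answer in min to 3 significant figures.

n(Mg) = 19.5 / 24.31 = 0.8021 mol
Mg²⁺ + 2e⁻ → Mg, so n(e⁻) = 2 × 0.8021 = 1.604 mol
Q = 1.604 × 96500 = 1.548×10^5 C
t = Q / I = 1.548×10^5 / 22.5 = 6880 s = 115 min

115 min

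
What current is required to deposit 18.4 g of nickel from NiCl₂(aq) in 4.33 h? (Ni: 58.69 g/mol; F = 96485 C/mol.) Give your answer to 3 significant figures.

n(Ni) = 18.4 / 58.69 = 0.3135 mol
Ni²⁺ + 2e⁻ → Ni, so n(e⁻) = 2 × 0.3135 = 0.6270 mol
Q = 0.6270 × 96485 = 60500 C
I = Q / t = 60500 / 15588 s = 3.88 A

3.88 A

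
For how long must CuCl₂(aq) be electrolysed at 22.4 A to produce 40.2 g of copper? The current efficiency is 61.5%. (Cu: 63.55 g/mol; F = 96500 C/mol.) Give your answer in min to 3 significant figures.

148 min

n(Cu) = 40.2 / 63.55 = 0.6326 mol
Cu²⁺ + 2e⁻ → Cu, so n(e⁻) = 2 × 0.6326 = 1.265 mol
Q = 1.265 × 96500 / 0.615 = 1.985×10^5 C
t = Q / I = 1.985×10^5 / 22.4 = 8862 s = 148 min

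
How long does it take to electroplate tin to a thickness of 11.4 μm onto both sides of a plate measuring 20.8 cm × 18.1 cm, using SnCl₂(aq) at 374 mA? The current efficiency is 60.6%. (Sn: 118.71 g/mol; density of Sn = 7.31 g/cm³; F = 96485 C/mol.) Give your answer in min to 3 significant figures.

750 min

Plated area = 2 × 20.8 × 18.1 = 753.0 cm²
Volume = 753.0 × 11.4×10⁻⁴ cm = 0.8584 cm³
m(Sn) = 0.8584 × 7.31 = 6.275 g
n(Sn) = 6.275 / 118.71 = 0.05286 mol; n(e⁻) = 2 × 0.05286 = 0.1057 mol
Q = 0.1057 × 96485 / 0.606 = 16830 C
t = 16830 / 0.374 = 45000 s = 750 min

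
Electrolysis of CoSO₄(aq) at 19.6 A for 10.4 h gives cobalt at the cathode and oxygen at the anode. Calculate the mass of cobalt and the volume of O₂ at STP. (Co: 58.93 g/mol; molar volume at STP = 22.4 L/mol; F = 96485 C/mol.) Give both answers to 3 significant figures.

224 g Co; 42.6 L O₂

Q = 19.6 × 37440 = 7.338×10^5 C; n(e⁻) = 7.338×10^5 / 96485 = 7.605 mol
Cathode: Co²⁺ + 2e⁻ → Co → n(Co) = 7.605/2 = 3.803 mol → 224 g
Anode: 2H₂O → O₂ + 4H⁺ + 4e⁻ → n(O₂) = 7.605/4 = 1.901 mol → 42.6 L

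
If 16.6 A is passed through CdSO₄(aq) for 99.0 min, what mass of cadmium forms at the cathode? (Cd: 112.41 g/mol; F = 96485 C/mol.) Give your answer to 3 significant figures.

Q = It = 16.6 × 5940 = 98600 C
Moles of electrons = 98600 / 96485 = 1.022 mol
Cd²⁺ + 2e⁻ → Cd, so n(Cd) = 1.022 / 2 = 0.5110 mol
m = 0.5110 × 112.41 = 57.4 g

57.4 g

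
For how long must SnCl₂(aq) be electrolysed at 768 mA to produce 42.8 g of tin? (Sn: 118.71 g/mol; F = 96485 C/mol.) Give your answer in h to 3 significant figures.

25.2 h

n(Sn) = 42.8 / 118.71 = 0.3605 mol
Sn²⁺ + 2e⁻ → Sn, so n(e⁻) = 2 × 0.3605 = 0.7210 mol
Q = 0.7210 × 96485 = 69570 C
t = Q / I = 69570 / 0.768 = 90590 s = 25.2 h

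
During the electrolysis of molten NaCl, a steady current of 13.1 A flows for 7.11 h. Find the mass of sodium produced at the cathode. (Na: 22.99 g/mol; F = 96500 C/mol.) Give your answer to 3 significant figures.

79.9 g

Q = It = 13.1 × 25596 = 3.353×10^5 C
n(e⁻) = Q/F = 3.353×10^5/96500 = 3.475 mol
Na⁺ + e⁻ → Na, so n(Na) = 3.475 mol
m = 3.475 × 22.99 = 79.9 g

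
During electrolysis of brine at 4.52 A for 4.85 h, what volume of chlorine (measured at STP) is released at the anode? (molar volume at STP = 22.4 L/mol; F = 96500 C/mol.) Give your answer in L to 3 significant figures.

9.16 L

Q = 4.52 A × 17460 s = 78920 C
n(e⁻) = 78920 / 96500 = 0.8178 mol
2Cl⁻ → Cl₂ + 2e⁻, so n(Cl₂) = 0.8178 / 2 = 0.4089 mol
V = 0.4089 × 22.4 = 9.159 L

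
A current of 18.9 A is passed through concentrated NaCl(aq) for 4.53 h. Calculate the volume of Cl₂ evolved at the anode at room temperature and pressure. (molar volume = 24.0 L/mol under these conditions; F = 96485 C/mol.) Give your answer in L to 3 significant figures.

Charge passed = 18.9 × 16308 = 3.082×10^5 C
Moles of electrons = 3.082×10^5 / 96485 = 3.194 mol
2Cl⁻ → Cl₂ + 2e⁻, so n(Cl₂) = 3.194 / 2 = 1.597 mol
V = 1.597 × 24.0 = 38.33 L

38.3 L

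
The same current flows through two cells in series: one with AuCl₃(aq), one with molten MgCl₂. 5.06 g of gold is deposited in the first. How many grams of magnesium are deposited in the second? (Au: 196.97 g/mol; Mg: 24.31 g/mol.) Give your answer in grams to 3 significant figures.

n(Au) = 5.06 / 196.97 = 0.02569 mol
Au³⁺ + 3e⁻ → Au, so n(e⁻) = 3 × 0.02569 = 0.07707 mol
Same current for the same time ⇒ same n(e⁻) = 0.07707 mol in both cells.
Mg²⁺ + 2e⁻ → Mg, so n(Mg) = 0.07707 / 2 = 0.03854 mol
m(Mg) = 0.03854 × 24.31 = 0.937 g

0.937 g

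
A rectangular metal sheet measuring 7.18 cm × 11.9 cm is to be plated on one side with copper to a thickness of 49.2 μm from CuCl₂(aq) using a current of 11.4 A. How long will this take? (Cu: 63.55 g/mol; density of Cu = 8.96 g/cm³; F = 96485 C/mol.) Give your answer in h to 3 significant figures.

Plated area = 7.18 × 11.9 = 85.44 cm²
Volume = 85.44 × 49.2×10⁻⁴ cm = 0.4204 cm³
m(Cu) = 0.4204 × 8.96 = 3.767 g
n(Cu) = 3.767 / 63.55 = 0.05928 mol; n(e⁻) = 2 × 0.05928 = 0.1186 mol
Q = 0.1186 × 96485 = 11440 C
t = 11440 / 11.4 = 1004 s = 0.279 h

0.279 h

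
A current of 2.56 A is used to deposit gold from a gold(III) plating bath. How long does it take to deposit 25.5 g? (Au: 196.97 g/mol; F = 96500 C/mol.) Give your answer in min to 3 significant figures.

244 min

n(Au) = 25.5 / 196.97 = 0.1295 mol
Au³⁺ + 3e⁻ → Au, so n(e⁻) = 3 × 0.1295 = 0.3885 mol
Q = 0.3885 × 96500 = 37490 C
t = Q / I = 37490 / 2.56 = 14640 s = 244 min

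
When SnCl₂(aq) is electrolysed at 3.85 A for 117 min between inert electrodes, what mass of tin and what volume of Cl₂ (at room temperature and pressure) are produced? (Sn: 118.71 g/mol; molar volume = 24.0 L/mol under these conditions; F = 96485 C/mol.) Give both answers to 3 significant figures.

16.6 g Sn; 3.36 L Cl₂

Q = 3.85 × 7020 = 27030 C; n(e⁻) = 27030 / 96485 = 0.2801 mol
Cathode: Sn²⁺ + 2e⁻ → Sn → n(Sn) = 0.2801/2 = 0.1401 mol → 16.6 g
Anode: 2Cl⁻ → Cl₂ + 2e⁻ → n(Cl₂) = 0.2801/2 = 0.1401 mol → 3.36 L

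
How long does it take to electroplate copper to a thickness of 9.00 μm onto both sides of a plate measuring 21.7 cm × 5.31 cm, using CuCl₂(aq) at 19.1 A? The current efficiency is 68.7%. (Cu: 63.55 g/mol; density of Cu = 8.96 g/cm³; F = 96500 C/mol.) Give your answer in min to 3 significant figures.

Plated area = 2 × 21.7 × 5.31 = 230.5 cm²
Volume = 230.5 × 9.00×10⁻⁴ cm = 0.2075 cm³
m(Cu) = 0.2075 × 8.96 = 1.859 g
n(Cu) = 1.859 / 63.55 = 0.02925 mol; n(e⁻) = 2 × 0.02925 = 0.05850 mol
Q = 0.05850 × 96500 / 0.687 = 8217 C
t = 8217 / 19.1 = 430.2 s = 7.17 min

7.17 min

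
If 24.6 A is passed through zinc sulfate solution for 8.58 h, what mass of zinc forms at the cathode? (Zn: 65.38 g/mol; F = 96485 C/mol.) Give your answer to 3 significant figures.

Q = It = 24.6 × 30888 = 7.598×10^5 C
n(e⁻) = 7.598×10^5 / 96485 = 7.875 mol
Zn²⁺ + 2e⁻ → Zn, so n(Zn) = 7.875 / 2 = 3.938 mol
m = 3.938 × 65.38 = 257 g

257 g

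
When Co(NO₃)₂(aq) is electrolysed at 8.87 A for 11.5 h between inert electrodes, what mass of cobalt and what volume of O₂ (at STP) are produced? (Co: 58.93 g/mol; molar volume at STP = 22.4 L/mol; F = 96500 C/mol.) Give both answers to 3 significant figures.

112 g Co; 21.3 L O₂

Q = 8.87 × 41400 = 3.672×10^5 C; n(e⁻) = 3.672×10^5 / 96500 = 3.805 mol
Cathode: Co²⁺ + 2e⁻ → Co → n(Co) = 3.805/2 = 1.903 mol → 112 g
Anode: 2H₂O → O₂ + 4H⁺ + 4e⁻ → n(O₂) = 3.805/4 = 0.9513 mol → 21.3 L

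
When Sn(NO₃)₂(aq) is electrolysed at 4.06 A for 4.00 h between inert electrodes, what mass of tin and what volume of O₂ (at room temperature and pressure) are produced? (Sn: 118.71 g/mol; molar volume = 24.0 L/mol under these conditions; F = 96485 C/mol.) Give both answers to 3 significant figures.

36.0 g Sn; 3.64 L O₂

Q = 4.06 × 14400 = 58460 C; n(e⁻) = 58460 / 96485 = 0.6059 mol
Cathode: Sn²⁺ + 2e⁻ → Sn → n(Sn) = 0.6059/2 = 0.3030 mol → 36.0 g
Anode: 2H₂O → O₂ + 4H⁺ + 4e⁻ → n(O₂) = 0.6059/4 = 0.1515 mol → 3.64 L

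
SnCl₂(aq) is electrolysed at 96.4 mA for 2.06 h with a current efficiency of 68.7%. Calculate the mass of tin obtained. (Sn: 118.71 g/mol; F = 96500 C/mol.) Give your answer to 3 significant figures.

Q = 0.0964 × 7416 = 714.9 C
n(e⁻) = 714.9 / 96500 = 0.007408 mol
Sn²⁺ + 2e⁻ → Sn, so theoretical m(Sn) = 0.003704 × 118.71 = 0.4397 g
Actual mass = 68.7% × 0.4397 = 0.302 g

0.302 g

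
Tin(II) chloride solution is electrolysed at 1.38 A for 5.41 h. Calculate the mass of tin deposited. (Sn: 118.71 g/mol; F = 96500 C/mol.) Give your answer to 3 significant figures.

Q = 1.38 A × 19476 s = 26880 C
Moles of electrons = 26880 / 96500 = 0.2785 mol
Sn²⁺ + 2e⁻ → Sn, so n(Sn) = 0.2785 / 2 = 0.1393 mol
m = 0.1393 × 118.71 = 16.5 g

16.5 g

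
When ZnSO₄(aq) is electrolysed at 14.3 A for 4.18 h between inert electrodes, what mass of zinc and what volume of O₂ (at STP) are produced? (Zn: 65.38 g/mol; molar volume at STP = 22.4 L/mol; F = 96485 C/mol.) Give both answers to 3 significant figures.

72.9 g Zn; 12.5 L O₂

Q = 14.3 × 15048 = 2.152×10^5 C; n(e⁻) = 2.152×10^5 / 96485 = 2.230 mol
Cathode: Zn²⁺ + 2e⁻ → Zn → n(Zn) = 2.230/2 = 1.115 mol → 72.9 g
Anode: 2H₂O → O₂ + 4H⁺ + 4e⁻ → n(O₂) = 2.230/4 = 0.5575 mol → 12.5 L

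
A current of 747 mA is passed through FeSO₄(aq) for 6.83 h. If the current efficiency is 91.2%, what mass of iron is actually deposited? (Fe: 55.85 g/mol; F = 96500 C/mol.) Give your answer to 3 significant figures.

Q = 0.747 × 24588 = 18370 C
n(e⁻) = 18370 / 96500 = 0.1904 mol
Fe²⁺ + 2e⁻ → Fe, so theoretical m(Fe) = 0.09520 × 55.85 = 5.317 g
Actual mass = 91.2% × 5.317 = 4.85 g

4.85 g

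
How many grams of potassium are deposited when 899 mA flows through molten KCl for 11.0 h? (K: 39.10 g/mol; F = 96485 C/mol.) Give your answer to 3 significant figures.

Q = It = 0.899 × 39600 = 35600 C
n(e⁻) = 35600 / 96485 = 0.3690 mol
K⁺ + e⁻ → K, so n(K) = 0.3690 mol
m = 0.3690 × 39.10 = 14.4 g

14.4 g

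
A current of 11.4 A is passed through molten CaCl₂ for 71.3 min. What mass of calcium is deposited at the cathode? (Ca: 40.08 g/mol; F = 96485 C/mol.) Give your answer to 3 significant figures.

Q = 11.4 A × 4278 s = 48770 C
n(e⁻) = 48770 / 96485 = 0.5055 mol
Ca²⁺ + 2e⁻ → Ca, so n(Ca) = 0.5055 / 2 = 0.2528 mol
m = 0.2528 × 40.08 = 10.1 g

10.1 g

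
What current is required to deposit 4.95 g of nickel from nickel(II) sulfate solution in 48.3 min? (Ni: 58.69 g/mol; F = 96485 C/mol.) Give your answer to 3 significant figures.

5.62 A

n(Ni) = 4.95 / 58.69 = 0.08434 mol
Ni²⁺ + 2e⁻ → Ni, so n(e⁻) = 2 × 0.08434 = 0.1687 mol
Q = 0.1687 × 96485 = 16280 C
I = Q / t = 16280 / 2898 s = 5.62 A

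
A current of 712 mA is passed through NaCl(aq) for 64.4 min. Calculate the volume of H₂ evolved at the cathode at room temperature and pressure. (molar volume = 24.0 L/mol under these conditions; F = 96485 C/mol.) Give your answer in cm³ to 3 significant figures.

Charge passed = 0.712 × 3864 = 2751 C
n(e⁻) = 2751 / 96485 = 0.02851 mol
2H⁺ + 2e⁻ → H₂, so n(H₂) = 0.02851 / 2 = 0.01426 mol
V = 0.01426 × 24.0 = 0.3422 L
= 342 cm³

342 cm³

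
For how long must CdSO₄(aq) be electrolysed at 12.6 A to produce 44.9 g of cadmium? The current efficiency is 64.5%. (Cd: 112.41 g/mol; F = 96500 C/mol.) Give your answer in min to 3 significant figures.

n(Cd) = 44.9 / 112.41 = 0.3994 mol
Cd²⁺ + 2e⁻ → Cd, so n(e⁻) = 2 × 0.3994 = 0.7988 mol
Q = 0.7988 × 96500 / 0.645 = 1.195×10^5 C
t = Q / I = 1.195×10^5 / 12.6 = 9484 s = 158 min

158 min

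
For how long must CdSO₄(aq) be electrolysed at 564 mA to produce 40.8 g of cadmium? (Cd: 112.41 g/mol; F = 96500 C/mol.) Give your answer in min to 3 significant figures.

2070 min

n(Cd) = 40.8 / 112.41 = 0.3630 mol
Cd²⁺ + 2e⁻ → Cd, so n(e⁻) = 2 × 0.3630 = 0.7260 mol
Q = 0.7260 × 96500 = 70060 C
t = Q / I = 70060 / 0.564 = 1.242×10^5 s = 2070 min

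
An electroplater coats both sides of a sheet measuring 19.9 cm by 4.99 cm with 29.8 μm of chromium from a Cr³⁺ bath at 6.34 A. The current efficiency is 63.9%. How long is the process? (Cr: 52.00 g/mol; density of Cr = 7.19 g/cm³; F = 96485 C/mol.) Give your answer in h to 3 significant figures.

1.62 h

Plated area = 2 × 19.9 × 4.99 = 198.6 cm²
Volume = 198.6 × 29.8×10⁻⁴ cm = 0.5918 cm³
m(Cr) = 0.5918 × 7.19 = 4.255 g
n(Cr) = 4.255 / 52.00 = 0.08183 mol; n(e⁻) = 3 × 0.08183 = 0.2455 mol
Q = 0.2455 × 96485 / 0.639 = 37070 C
t = 37070 / 6.34 = 5847 s = 1.62 h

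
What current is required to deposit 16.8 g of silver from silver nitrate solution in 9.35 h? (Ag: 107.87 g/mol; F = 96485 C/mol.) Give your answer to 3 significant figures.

n(Ag) = 16.8 / 107.87 = 0.1557 mol
Ag⁺ + e⁻ → Ag, so n(e⁻) = 0.1557 mol
Q = 0.1557 × 96485 = 15020 C
I = Q / t = 15020 / 33660 s = 0.446 A

0.446 A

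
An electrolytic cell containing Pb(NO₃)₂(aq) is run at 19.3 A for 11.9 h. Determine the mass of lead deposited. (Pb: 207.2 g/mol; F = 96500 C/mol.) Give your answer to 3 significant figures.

Q = 19.3 A × 42840 s = 8.268×10^5 C
n(e⁻) = Q/F = 8.268×10^5/96500 = 8.568 mol
Pb²⁺ + 2e⁻ → Pb, so n(Pb) = 8.568 / 2 = 4.284 mol
m = 4.284 × 207.2 = 888 g

888 g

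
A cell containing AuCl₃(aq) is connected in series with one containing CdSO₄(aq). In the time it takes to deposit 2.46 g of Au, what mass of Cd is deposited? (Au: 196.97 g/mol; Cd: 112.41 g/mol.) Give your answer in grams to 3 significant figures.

2.11 g

n(Au) = 2.46 / 196.97 = 0.01249 mol
Au³⁺ + 3e⁻ → Au, so n(e⁻) = 3 × 0.01249 = 0.03747 mol
The cells are in series, so the same charge (and hence the same n(e⁻) = 0.03747 mol) passes through both.
Cd²⁺ + 2e⁻ → Cd, so n(Cd) = 0.03747 / 2 = 0.01874 mol
m(Cd) = 0.01874 × 112.41 = 2.11 g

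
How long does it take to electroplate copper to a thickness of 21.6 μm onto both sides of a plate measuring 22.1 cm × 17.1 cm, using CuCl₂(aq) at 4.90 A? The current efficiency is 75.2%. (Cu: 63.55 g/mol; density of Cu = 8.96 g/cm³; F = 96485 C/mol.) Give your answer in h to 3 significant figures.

Plated area = 2 × 22.1 × 17.1 = 755.8 cm²
Volume = 755.8 × 21.6×10⁻⁴ cm = 1.633 cm³
m(Cu) = 1.633 × 8.96 = 14.63 g
n(Cu) = 14.63 / 63.55 = 0.2302 mol; n(e⁻) = 2 × 0.2302 = 0.4604 mol
Q = 0.4604 × 96485 / 0.752 = 59070 C
t = 59070 / 4.90 = 12060 s = 3.35 h

3.35 h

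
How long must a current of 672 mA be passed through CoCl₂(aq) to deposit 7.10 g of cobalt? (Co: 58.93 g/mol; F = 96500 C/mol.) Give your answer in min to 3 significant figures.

577 min

n(Co) = 7.10 / 58.93 = 0.1205 mol
Co²⁺ + 2e⁻ → Co, so n(e⁻) = 2 × 0.1205 = 0.2410 mol
Q = 0.2410 × 96500 = 23260 C
t = Q / I = 23260 / 0.672 = 34610 s = 577 min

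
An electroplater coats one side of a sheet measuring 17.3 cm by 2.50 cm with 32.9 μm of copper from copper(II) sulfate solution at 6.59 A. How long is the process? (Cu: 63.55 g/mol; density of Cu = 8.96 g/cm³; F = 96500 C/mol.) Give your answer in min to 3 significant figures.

Plated area = 17.3 × 2.50 = 43.25 cm²
Volume = 43.25 × 32.9×10⁻⁴ cm = 0.1423 cm³
m(Cu) = 0.1423 × 8.96 = 1.275 g
n(Cu) = 1.275 / 63.55 = 0.02006 mol; n(e⁻) = 2 × 0.02006 = 0.04012 mol
Q = 0.04012 × 96500 = 3872 C
t = 3872 / 6.59 = 587.6 s = 9.79 min

9.79 min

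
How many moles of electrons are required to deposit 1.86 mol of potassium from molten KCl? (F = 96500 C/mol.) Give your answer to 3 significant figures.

1.86 mol

K⁺ + e⁻ → K, so n(e⁻) = 1 × 1.86 = 1.860 mol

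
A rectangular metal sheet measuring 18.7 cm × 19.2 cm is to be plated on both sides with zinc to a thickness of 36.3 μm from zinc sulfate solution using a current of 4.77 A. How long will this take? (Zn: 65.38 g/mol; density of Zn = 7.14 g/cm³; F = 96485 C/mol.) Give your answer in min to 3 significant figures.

Plated area = 2 × 18.7 × 19.2 = 718.1 cm²
Volume = 718.1 × 36.3×10⁻⁴ cm = 2.607 cm³
m(Zn) = 2.607 × 7.14 = 18.61 g
n(Zn) = 18.61 / 65.38 = 0.2846 mol; n(e⁻) = 2 × 0.2846 = 0.5692 mol
Q = 0.5692 × 96485 = 54920 C
t = 54920 / 4.77 = 11510 s = 192 min

192 min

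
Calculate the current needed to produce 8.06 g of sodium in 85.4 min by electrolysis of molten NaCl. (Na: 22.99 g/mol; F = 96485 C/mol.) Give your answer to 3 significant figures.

n(Na) = 8.06 / 22.99 = 0.3506 mol
Na⁺ + e⁻ → Na, so n(e⁻) = 0.3506 mol
Q = 0.3506 × 96485 = 33830 C
I = Q / t = 33830 / 5124 s = 6.60 A

6.60 A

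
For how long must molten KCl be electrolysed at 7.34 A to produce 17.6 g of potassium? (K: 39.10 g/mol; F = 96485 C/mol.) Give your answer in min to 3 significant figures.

n(K) = 17.6 / 39.10 = 0.4501 mol
K⁺ + e⁻ → K, so n(e⁻) = 0.4501 mol
Q = 0.4501 × 96485 = 43430 C
t = Q / I = 43430 / 7.34 = 5917 s = 98.6 min

98.6 min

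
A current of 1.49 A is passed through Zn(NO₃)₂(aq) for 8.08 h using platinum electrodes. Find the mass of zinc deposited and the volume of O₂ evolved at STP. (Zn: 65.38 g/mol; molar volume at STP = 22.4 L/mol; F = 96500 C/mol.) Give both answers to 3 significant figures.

Q = 1.49 × 29088 = 43340 C; n(e⁻) = 43340 / 96500 = 0.4491 mol
Cathode: Zn²⁺ + 2e⁻ → Zn → n(Zn) = 0.4491/2 = 0.2246 mol → 14.7 g
Anode: 2H₂O → O₂ + 4H⁺ + 4e⁻ → n(O₂) = 0.4491/4 = 0.1123 mol → 2.52 L

14.7 g Zn; 2.52 L O₂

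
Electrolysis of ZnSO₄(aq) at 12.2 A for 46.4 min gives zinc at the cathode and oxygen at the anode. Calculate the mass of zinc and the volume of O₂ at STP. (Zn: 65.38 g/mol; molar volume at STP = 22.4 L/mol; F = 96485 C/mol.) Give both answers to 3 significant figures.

11.5 g Zn; 1.97 L O₂

Q = 12.2 × 2784 = 33960 C; n(e⁻) = 33960 / 96485 = 0.3520 mol
Cathode: Zn²⁺ + 2e⁻ → Zn → n(Zn) = 0.3520/2 = 0.1760 mol → 11.5 g
Anode: 2H₂O → O₂ + 4H⁺ + 4e⁻ → n(O₂) = 0.3520/4 = 0.08800 mol → 1.97 L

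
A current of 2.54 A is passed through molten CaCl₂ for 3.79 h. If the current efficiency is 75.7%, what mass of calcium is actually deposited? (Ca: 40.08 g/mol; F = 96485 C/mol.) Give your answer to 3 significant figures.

Q = 2.54 × 13644 = 34660 C
n(e⁻) = 34660 / 96485 = 0.3592 mol
Ca²⁺ + 2e⁻ → Ca, so theoretical m(Ca) = 0.1796 × 40.08 = 7.198 g
Actual mass = 75.7% × 7.198 = 5.45 g

5.45 g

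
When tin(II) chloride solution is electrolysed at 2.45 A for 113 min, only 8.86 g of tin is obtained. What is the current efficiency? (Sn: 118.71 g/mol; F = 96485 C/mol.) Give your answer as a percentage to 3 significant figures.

86.7%

Q = 2.45 × 6780 = 16610 C
n(e⁻) = 16610 / 96485 = 0.1722 mol
Sn²⁺ + 2e⁻ → Sn, so theoretical n(Sn) = 0.08610 mol → 10.22 g
Efficiency = 8.86 / 10.22 = 0.8669 = 86.7%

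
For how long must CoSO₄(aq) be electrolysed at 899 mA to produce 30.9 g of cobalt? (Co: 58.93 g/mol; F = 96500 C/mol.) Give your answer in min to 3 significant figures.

n(Co) = 30.9 / 58.93 = 0.5244 mol
Co²⁺ + 2e⁻ → Co, so n(e⁻) = 2 × 0.5244 = 1.049 mol
Q = 1.049 × 96500 = 1.012×10^5 C
t = Q / I = 1.012×10^5 / 0.899 = 1.126×10^5 s = 1880 min

1880 min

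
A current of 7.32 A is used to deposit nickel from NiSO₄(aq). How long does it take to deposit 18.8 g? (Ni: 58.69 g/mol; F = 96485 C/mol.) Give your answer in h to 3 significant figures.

n(Ni) = 18.8 / 58.69 = 0.3203 mol
Ni²⁺ + 2e⁻ → Ni, so n(e⁻) = 2 × 0.3203 = 0.6406 mol
Q = 0.6406 × 96485 = 61810 C
t = Q / I = 61810 / 7.32 = 8444 s = 2.35 h

2.35 h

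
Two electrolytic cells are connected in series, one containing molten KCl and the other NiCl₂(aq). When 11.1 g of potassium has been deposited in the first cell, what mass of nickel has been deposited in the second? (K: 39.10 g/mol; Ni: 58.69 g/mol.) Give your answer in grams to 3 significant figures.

n(K) = 11.1 / 39.10 = 0.2839 mol
K⁺ + e⁻ → K, so n(e⁻) = 0.2839 mol
In series, the same 0.2839 mol of electrons flows through the second cell.
Ni²⁺ + 2e⁻ → Ni, so n(Ni) = 0.2839 / 2 = 0.1420 mol
m(Ni) = 0.1420 × 58.69 = 8.33 g

8.33 g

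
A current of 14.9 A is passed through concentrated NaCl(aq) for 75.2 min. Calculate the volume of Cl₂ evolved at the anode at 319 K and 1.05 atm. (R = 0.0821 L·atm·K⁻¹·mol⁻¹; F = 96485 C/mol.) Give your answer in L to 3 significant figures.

Charge passed = 14.9 × 4512 = 67230 C
n(e⁻) = 67230 / 96485 = 0.6968 mol
2Cl⁻ → Cl₂ + 2e⁻, so n(Cl₂) = 0.6968 / 2 = 0.3484 mol
V = nRT/P = 0.3484 × 0.0821 × 319 / 1.05 = 8.690 L

8.69 L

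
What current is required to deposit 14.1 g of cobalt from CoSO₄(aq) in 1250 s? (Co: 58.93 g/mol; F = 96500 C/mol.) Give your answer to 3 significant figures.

36.9 A

n(Co) = 14.1 / 58.93 = 0.2393 mol
Co²⁺ + 2e⁻ → Co, so n(e⁻) = 2 × 0.2393 = 0.4786 mol
Q = 0.4786 × 96500 = 46180 C
I = Q / t = 46180 / 1250 s = 36.9 A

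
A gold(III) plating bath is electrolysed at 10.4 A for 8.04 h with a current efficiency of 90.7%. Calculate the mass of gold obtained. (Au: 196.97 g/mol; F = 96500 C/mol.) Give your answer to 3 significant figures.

186 g

Q = 10.4 × 28944 = 3.010×10^5 C
n(e⁻) = 3.010×10^5 / 96500 = 3.119 mol
Au³⁺ + 3e⁻ → Au, so theoretical m(Au) = 1.040 × 196.97 = 204.8 g
Actual mass = 90.7% × 204.8 = 186 g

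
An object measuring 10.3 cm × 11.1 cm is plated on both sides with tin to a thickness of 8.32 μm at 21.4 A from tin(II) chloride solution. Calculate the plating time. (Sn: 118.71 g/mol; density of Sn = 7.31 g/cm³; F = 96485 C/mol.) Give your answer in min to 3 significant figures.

1.76 min

Plated area = 2 × 10.3 × 11.1 = 228.7 cm²
Volume = 228.7 × 8.32×10⁻⁴ cm = 0.1903 cm³
m(Sn) = 0.1903 × 7.31 = 1.391 g
n(Sn) = 1.391 / 118.71 = 0.01172 mol; n(e⁻) = 2 × 0.01172 = 0.02344 mol
Q = 0.02344 × 96485 = 2262 C
t = 2262 / 21.4 = 105.7 s = 1.76 min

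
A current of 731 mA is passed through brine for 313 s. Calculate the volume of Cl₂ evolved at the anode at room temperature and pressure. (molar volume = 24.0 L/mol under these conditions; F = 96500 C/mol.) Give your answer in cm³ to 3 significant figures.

Q = It = 0.731 × 313 = 228.8 C
n(e⁻) = 228.8 / 96500 = 0.002371 mol
2Cl⁻ → Cl₂ + 2e⁻, so n(Cl₂) = 0.002371 / 2 = 0.001186 mol
V = 0.001186 × 24.0 = 0.02846 L
= 28.5 cm³

28.5 cm³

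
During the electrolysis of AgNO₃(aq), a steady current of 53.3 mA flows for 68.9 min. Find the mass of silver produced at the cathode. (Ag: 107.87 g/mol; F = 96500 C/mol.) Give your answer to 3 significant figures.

0.246 g

Charge passed = 0.0533 × 4134 = 220.3 C
Moles of electrons = 220.3 / 96500 = 0.002283 mol
Ag⁺ + e⁻ → Ag, so n(Ag) = 0.002283 mol
m = 0.002283 × 107.87 = 0.246 g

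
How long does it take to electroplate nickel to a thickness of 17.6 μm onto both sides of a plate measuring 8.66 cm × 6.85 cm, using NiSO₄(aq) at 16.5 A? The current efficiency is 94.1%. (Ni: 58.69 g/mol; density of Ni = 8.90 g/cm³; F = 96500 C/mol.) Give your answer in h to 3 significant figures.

0.109 h

Plated area = 2 × 8.66 × 6.85 = 118.6 cm²
Volume = 118.6 × 17.6×10⁻⁴ cm = 0.2087 cm³
m(Ni) = 0.2087 × 8.90 = 1.857 g
n(Ni) = 1.857 / 58.69 = 0.03164 mol; n(e⁻) = 2 × 0.03164 = 0.06328 mol
Q = 0.06328 × 96500 / 0.941 = 6489 C
t = 6489 / 16.5 = 393.3 s = 0.109 h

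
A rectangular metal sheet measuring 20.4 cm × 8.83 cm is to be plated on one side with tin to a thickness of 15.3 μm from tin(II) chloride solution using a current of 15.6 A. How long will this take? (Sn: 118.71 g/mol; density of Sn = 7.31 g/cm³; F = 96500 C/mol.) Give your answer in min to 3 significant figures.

Plated area = 20.4 × 8.83 = 180.1 cm²
Volume = 180.1 × 15.3×10⁻⁴ cm = 0.2756 cm³
m(Sn) = 0.2756 × 7.31 = 2.015 g
n(Sn) = 2.015 / 118.71 = 0.01697 mol; n(e⁻) = 2 × 0.01697 = 0.03394 mol
Q = 0.03394 × 96500 = 3275 C
t = 3275 / 15.6 = 209.9 s = 3.50 min

3.50 min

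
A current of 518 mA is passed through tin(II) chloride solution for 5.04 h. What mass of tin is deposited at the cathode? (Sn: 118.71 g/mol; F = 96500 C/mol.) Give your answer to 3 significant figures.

5.78 g

Q = 0.518 A × 18144 s = 9399 C
n(e⁻) = Q/F = 9399/96500 = 0.09740 mol
Sn²⁺ + 2e⁻ → Sn, so n(Sn) = 0.09740 / 2 = 0.04870 mol
m = 0.04870 × 118.71 = 5.78 g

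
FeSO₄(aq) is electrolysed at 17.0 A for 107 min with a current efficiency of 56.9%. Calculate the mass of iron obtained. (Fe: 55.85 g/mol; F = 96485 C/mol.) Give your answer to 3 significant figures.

18.0 g

Q = 17.0 × 6420 = 1.091×10^5 C
n(e⁻) = 1.091×10^5 / 96485 = 1.131 mol
Fe²⁺ + 2e⁻ → Fe, so theoretical m(Fe) = 0.5655 × 55.85 = 31.58 g
Actual mass = 56.9% × 31.58 = 18.0 g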